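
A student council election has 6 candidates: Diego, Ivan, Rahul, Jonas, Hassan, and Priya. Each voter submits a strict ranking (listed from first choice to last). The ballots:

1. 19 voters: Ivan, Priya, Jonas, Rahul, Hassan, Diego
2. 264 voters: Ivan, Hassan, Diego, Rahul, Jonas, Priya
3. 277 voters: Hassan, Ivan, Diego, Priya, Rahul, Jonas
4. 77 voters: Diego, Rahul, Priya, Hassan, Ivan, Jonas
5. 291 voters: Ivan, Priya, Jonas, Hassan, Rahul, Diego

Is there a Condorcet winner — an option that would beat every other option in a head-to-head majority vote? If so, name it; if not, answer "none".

Ivan

Ivan vs Diego: 851–77 for Ivan.
Ivan vs Rahul: 851–77 for Ivan.
Ivan vs Jonas: 928–0 for Ivan.
Ivan vs Hassan: 574–354 for Ivan.
Ivan vs Priya: 851–77 for Ivan.
Ivan beats every other option head-to-head.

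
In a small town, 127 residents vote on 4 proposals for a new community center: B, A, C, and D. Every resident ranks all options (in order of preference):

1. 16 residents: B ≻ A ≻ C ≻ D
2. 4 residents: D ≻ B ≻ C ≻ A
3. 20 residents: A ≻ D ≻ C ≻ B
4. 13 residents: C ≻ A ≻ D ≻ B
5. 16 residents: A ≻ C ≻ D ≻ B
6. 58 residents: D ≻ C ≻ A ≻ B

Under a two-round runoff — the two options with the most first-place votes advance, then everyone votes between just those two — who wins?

Round 1 first-place votes: B 16, A 36, C 13, D 62.
D and A advance.
Runoff: D is preferred to A by 62 voters; A by 65.
A wins the runoff.

A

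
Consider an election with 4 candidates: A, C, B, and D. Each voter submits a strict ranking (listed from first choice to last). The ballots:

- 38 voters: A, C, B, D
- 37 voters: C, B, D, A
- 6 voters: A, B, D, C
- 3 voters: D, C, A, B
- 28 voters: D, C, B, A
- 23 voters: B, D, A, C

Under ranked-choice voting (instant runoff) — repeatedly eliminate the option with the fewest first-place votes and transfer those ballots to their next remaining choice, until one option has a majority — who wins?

Round 1: A 44, C 37, B 23, D 31. Eliminate B.
Round 2: A 44, C 37, D 54. Eliminate C.
Round 3: A 44, D 91. D has a majority.

D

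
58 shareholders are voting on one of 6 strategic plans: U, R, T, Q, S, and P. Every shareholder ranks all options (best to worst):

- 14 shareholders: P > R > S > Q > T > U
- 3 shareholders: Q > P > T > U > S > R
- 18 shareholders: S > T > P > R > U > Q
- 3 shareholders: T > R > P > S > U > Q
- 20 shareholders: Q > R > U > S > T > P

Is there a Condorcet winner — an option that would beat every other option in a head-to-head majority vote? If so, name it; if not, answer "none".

Checking pairwise contests:
R beats U 55–3.
P beats R 35–23.
R beats T 34–24.
R beats Q 35–23.
R beats S 37–21.
T beats P 41–17.
Every option loses at least one head-to-head, so there is no Condorcet winner.

none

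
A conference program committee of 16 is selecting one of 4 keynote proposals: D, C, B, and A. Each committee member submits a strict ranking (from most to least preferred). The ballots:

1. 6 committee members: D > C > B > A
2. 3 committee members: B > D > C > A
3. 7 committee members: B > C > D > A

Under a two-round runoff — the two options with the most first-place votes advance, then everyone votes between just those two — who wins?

Round 1 first-place votes: D 6, C 0, B 10, A 0.
B and D advance.
Runoff: B is preferred to D by 10 voters; D by 6.
B wins the runoff.

B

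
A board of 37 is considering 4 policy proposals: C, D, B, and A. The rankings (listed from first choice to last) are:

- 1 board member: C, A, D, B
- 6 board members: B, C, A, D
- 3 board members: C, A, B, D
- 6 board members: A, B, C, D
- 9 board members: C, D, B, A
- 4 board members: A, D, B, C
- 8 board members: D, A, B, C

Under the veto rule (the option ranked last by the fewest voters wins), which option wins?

Last-place votes: C 12, D 15, B 1, A 9.
B is ranked last by the fewest voters, so B wins.

B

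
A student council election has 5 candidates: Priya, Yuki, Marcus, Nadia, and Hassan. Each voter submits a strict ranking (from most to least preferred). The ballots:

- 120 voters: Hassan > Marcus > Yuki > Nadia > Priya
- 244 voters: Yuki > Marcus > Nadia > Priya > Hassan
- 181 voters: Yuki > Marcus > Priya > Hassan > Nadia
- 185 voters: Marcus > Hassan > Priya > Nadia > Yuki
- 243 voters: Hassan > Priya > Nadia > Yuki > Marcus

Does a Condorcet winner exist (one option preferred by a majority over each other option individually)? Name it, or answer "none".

Checking pairwise contests:
Yuki beats Priya 545–428.
Hassan beats Yuki 548–425.
Yuki beats Marcus 668–305.
Priya beats Nadia 609–364.
Marcus beats Hassan 610–363.
Every option loses at least one head-to-head, so there is no Condorcet winner.

none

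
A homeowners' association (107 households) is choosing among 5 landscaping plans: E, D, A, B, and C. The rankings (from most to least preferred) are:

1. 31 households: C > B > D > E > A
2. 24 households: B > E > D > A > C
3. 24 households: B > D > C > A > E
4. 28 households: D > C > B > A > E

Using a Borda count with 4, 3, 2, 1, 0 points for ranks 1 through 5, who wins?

B

E: 31·1 + 24·3 + 24·0 + 28·0 = 103
D: 31·2 + 24·2 + 24·3 + 28·4 = 294
A: 31·0 + 24·1 + 24·1 + 28·1 = 76
B: 31·3 + 24·4 + 24·4 + 28·2 = 341
C: 31·4 + 24·0 + 24·2 + 28·3 = 256
B has the highest Borda score (341).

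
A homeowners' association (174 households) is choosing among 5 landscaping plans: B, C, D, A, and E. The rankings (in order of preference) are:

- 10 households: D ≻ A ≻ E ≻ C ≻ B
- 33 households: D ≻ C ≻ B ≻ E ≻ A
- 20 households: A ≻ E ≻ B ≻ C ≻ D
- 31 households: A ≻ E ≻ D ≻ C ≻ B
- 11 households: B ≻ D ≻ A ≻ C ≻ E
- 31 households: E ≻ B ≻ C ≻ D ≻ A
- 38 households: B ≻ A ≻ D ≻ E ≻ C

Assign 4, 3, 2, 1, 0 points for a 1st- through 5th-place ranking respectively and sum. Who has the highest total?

B

B: 10·0 + 33·2 + 20·2 + 31·0 + 11·4 + 31·3 + 38·4 = 395
C: 10·1 + 33·3 + 20·1 + 31·1 + 11·1 + 31·2 + 38·0 = 233
D: 10·4 + 33·4 + 20·0 + 31·2 + 11·3 + 31·1 + 38·2 = 374
A: 10·3 + 33·0 + 20·4 + 31·4 + 11·2 + 31·0 + 38·3 = 370
E: 10·2 + 33·1 + 20·3 + 31·3 + 11·0 + 31·4 + 38·1 = 368
B has the highest Borda score (395).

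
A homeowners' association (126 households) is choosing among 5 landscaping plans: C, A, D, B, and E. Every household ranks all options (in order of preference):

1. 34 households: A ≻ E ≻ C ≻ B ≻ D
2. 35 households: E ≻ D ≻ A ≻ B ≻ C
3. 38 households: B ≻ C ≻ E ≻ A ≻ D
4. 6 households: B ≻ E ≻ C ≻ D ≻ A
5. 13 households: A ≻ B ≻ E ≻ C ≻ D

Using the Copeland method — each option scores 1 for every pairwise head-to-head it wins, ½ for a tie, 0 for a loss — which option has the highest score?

C: beats D; loses to A, B, and E → score 1.
A: beats C, D, and B; loses to E → score 3.
D: loses to C, A, B, and E → score 0.
B: beats C and D; loses to A and E → score 2.
E: beats C, A, D, and B → score 4.
E has the best pairwise record.

E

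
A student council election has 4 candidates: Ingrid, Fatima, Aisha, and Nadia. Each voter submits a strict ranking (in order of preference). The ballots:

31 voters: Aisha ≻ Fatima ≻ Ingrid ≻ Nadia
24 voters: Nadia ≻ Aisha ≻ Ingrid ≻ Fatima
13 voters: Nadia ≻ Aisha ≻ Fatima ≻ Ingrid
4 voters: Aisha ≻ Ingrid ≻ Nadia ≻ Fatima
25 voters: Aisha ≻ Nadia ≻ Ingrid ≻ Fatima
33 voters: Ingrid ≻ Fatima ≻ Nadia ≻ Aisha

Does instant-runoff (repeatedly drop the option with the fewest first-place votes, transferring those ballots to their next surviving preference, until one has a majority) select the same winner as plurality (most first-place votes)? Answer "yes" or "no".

Instant-runoff — R1 Ingrid 33, Fatima 0, Aisha 60, Nadia 37 (Fatima out); R2 Ingrid 33, Aisha 60, Nadia 37 (Ingrid out); R3 Aisha 60, Nadia 70 (Nadia winner). Winner: Nadia.
Plurality — first-place votes: Ingrid 33, Fatima 0, Aisha 60, Nadia 37. Winner: Aisha.
The two methods disagree.

no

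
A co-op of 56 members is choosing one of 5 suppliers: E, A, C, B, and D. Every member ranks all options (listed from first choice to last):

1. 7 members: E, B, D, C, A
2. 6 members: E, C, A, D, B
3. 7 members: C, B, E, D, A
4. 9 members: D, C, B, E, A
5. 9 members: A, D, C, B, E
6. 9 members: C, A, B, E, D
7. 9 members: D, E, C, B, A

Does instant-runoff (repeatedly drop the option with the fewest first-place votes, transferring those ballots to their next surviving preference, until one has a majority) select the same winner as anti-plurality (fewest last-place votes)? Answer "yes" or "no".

no

Instant-runoff — R1 E 13, A 9, C 16, B 0, D 18 (B out); R2 E 13, A 9, C 16, D 18 (A out); R3 E 13, C 16, D 27 (E out); R4 C 22, D 34 (D winner). Winner: D.
Anti-plurality — last-place votes: E 9, A 32, C 0, B 6, D 9. Winner: C.
The two methods disagree.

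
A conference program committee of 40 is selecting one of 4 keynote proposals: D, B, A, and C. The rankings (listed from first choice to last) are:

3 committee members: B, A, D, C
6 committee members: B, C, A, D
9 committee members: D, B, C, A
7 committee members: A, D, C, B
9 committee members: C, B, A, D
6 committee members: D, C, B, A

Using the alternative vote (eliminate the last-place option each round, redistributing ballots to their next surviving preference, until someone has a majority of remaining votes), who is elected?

D

Round 1: D 15, B 9, A 7, C 9. Eliminate A.
Round 2: D 22, B 9, C 9. D has a majority.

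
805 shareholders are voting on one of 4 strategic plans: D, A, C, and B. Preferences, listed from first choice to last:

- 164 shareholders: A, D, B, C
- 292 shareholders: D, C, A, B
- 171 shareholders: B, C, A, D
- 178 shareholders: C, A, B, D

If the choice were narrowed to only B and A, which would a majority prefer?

A

Voters preferring B to A: 171; preferring A to B: 634.
A wins the head-to-head.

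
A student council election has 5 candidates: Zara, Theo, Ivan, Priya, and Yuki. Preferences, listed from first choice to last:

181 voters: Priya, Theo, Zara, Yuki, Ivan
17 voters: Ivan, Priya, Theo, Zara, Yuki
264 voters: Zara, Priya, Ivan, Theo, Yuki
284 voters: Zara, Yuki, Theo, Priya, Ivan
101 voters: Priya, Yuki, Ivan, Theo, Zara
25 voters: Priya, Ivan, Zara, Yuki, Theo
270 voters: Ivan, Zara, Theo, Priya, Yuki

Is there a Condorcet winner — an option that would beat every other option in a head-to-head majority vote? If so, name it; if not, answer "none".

Zara

Zara vs Theo: 843–299 for Zara.
Zara vs Ivan: 729–413 for Zara.
Zara vs Priya: 818–324 for Zara.
Zara vs Yuki: 1041–101 for Zara.
Zara beats every other option head-to-head.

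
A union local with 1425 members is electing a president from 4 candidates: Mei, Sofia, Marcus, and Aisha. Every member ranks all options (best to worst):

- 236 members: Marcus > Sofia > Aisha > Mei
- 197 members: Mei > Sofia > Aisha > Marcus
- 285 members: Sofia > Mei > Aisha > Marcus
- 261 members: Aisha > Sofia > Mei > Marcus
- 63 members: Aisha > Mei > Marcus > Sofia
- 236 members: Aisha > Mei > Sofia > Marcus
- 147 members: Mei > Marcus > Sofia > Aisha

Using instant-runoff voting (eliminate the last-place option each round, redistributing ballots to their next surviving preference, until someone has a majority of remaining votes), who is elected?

Sofia

Round 1: Mei 344, Sofia 285, Marcus 236, Aisha 560. Eliminate Marcus.
Round 2: Mei 344, Sofia 521, Aisha 560. Eliminate Mei.
Round 3: Sofia 865, Aisha 560. Sofia has a majority.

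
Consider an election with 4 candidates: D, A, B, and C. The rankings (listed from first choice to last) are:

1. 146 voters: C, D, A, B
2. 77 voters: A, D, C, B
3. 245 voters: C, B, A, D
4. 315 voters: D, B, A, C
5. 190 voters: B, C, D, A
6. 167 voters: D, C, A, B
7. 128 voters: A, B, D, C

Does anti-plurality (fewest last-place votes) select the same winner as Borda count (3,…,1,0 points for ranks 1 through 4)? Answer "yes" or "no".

no

Anti-plurality — last-place votes: D 245, A 190, B 390, C 443. Winner: A.
Borda — scores: D 2210, A 1488, B 1946, C 1964. Winner: D.
The two methods disagree.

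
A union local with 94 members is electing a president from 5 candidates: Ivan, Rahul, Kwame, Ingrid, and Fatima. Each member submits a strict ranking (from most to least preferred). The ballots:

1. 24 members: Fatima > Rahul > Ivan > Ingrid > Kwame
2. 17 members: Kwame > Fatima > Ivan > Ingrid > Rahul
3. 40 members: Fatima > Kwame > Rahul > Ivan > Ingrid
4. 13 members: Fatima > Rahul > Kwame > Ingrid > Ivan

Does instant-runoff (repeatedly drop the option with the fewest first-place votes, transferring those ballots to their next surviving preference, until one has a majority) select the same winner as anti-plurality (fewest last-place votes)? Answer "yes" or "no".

Instant-runoff — R1 Ivan 0, Rahul 0, Kwame 17, Ingrid 0, Fatima 77 (Fatima winner). Winner: Fatima.
Anti-plurality — last-place votes: Ivan 13, Rahul 17, Kwame 24, Ingrid 40, Fatima 0. Winner: Fatima.
The two methods agree.

yes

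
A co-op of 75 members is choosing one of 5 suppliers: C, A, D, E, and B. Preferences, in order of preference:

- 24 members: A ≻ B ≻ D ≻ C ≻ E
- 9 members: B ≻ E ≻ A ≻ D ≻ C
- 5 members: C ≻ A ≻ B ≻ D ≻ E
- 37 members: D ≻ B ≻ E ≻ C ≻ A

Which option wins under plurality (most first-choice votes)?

First-place votes: C 5, A 24, D 37, E 0, B 9.
D has the most first-place votes.

D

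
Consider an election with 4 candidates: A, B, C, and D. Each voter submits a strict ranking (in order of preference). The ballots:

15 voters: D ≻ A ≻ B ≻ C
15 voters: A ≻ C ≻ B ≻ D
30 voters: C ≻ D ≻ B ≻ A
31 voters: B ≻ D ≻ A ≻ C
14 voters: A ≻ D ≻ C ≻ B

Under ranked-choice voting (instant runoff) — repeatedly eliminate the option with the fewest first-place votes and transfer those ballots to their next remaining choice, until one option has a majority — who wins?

B

Round 1: A 29, B 31, C 30, D 15. Eliminate D.
Round 2: A 44, B 31, C 30. Eliminate C.
Round 3: A 44, B 61. B has a majority.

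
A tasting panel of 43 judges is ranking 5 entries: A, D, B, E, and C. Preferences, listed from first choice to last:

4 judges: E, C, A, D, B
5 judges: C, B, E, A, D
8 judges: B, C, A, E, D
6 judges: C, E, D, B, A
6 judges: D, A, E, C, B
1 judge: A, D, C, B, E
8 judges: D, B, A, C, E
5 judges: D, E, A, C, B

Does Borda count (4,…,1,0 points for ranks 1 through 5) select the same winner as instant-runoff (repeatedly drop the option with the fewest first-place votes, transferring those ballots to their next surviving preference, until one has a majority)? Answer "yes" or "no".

yes

Borda — scores: A 77, D 95, B 78, E 79, C 101. Winner: C.
Instant-runoff — R1 A 1, D 19, B 8, E 4, C 11 (A out); R2 D 20, B 8, E 4, C 11 (E out); R3 D 20, B 8, C 15 (B out); R4 D 20, C 23 (C winner). Winner: C.
The two methods agree.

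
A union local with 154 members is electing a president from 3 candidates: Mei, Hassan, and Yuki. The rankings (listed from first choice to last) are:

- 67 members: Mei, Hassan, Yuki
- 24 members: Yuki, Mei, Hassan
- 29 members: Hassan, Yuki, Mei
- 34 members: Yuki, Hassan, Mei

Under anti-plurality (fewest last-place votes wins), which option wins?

Hassan

Last-place votes: Mei 63, Hassan 24, Yuki 67.
Hassan is ranked last by the fewest voters, so Hassan wins.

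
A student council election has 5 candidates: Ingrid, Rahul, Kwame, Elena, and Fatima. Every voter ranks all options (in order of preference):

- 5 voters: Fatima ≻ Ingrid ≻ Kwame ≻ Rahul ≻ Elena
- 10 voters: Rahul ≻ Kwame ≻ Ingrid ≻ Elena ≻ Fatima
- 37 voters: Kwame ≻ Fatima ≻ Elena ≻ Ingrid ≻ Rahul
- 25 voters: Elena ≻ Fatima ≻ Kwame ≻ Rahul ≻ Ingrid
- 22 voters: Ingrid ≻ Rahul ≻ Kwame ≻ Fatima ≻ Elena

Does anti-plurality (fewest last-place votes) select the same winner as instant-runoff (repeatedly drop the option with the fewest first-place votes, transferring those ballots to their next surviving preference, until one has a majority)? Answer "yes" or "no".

yes

Anti-plurality — last-place votes: Ingrid 25, Rahul 37, Kwame 0, Elena 27, Fatima 10. Winner: Kwame.
Instant-runoff — R1 Ingrid 22, Rahul 10, Kwame 37, Elena 25, Fatima 5 (Fatima out); R2 Ingrid 27, Rahul 10, Kwame 37, Elena 25 (Rahul out); R3 Ingrid 27, Kwame 47, Elena 25 (Elena out); R4 Ingrid 27, Kwame 72 (Kwame winner). Winner: Kwame.
The two methods agree.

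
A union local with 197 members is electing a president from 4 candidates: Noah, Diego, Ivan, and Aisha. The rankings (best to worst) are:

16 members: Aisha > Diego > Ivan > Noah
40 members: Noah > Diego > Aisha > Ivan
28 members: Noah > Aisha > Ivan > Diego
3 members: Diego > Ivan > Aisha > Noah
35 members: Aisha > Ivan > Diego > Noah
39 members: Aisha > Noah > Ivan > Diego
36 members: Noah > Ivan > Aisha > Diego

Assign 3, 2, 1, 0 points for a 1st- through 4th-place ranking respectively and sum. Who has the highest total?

Aisha

Noah: 16·0 + 40·3 + 28·3 + 3·0 + 35·0 + 39·2 + 36·3 = 390
Diego: 16·2 + 40·2 + 28·0 + 3·3 + 35·1 + 39·0 + 36·0 = 156
Ivan: 16·1 + 40·0 + 28·1 + 3·2 + 35·2 + 39·1 + 36·2 = 231
Aisha: 16·3 + 40·1 + 28·2 + 3·1 + 35·3 + 39·3 + 36·1 = 405
Aisha has the highest Borda score (405).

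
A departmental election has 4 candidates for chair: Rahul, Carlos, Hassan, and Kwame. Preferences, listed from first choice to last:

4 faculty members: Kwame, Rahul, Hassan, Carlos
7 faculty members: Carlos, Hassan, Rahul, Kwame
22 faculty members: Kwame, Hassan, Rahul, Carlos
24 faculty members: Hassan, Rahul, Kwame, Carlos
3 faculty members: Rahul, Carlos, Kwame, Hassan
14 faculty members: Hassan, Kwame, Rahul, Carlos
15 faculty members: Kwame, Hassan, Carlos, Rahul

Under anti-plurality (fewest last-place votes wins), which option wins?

Last-place votes: Rahul 15, Carlos 64, Hassan 3, Kwame 7.
Hassan is ranked last by the fewest voters, so Hassan wins.

Hassan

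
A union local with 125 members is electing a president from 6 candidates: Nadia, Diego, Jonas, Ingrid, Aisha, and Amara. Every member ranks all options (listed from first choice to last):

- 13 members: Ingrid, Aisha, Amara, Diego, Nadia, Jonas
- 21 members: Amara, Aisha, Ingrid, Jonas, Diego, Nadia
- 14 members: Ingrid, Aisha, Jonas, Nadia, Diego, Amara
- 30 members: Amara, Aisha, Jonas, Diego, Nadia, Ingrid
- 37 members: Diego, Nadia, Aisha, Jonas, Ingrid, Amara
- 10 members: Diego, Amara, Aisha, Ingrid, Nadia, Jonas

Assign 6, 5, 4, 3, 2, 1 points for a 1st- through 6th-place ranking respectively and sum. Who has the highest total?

Aisha

Nadia: 13·2 + 21·1 + 14·3 + 30·2 + 37·5 + 10·2 = 354
Diego: 13·3 + 21·2 + 14·2 + 30·3 + 37·6 + 10·6 = 481
Jonas: 13·1 + 21·3 + 14·4 + 30·4 + 37·3 + 10·1 = 373
Ingrid: 13·6 + 21·4 + 14·6 + 30·1 + 37·2 + 10·3 = 380
Aisha: 13·5 + 21·5 + 14·5 + 30·5 + 37·4 + 10·4 = 578
Amara: 13·4 + 21·6 + 14·1 + 30·6 + 37·1 + 10·5 = 459
Aisha has the highest Borda score (578).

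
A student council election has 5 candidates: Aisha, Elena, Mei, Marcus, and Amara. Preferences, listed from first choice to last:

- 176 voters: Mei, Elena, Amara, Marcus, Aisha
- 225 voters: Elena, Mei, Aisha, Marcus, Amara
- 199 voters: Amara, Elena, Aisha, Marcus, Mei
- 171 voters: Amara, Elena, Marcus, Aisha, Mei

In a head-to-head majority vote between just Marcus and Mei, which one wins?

Mei

Voters preferring Marcus to Mei: 370; preferring Mei to Marcus: 401.
Mei wins the head-to-head.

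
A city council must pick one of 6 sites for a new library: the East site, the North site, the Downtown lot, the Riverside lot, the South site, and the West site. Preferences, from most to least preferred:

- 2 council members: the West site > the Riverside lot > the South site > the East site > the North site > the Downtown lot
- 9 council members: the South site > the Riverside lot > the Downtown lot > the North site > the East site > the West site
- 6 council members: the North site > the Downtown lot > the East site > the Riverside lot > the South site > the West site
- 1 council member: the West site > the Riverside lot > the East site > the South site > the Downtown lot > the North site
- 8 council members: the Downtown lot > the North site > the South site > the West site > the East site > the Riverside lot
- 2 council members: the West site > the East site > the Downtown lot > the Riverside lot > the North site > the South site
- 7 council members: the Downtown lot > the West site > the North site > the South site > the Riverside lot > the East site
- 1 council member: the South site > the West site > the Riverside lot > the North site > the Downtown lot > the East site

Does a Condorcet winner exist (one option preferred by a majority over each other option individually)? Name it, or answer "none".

the Downtown lot

the Downtown lot vs the East site: 31–5 for the Downtown lot.
the Downtown lot vs the North site: 27–9 for the Downtown lot.
the Downtown lot vs the Riverside lot: 23–13 for the Downtown lot.
the Downtown lot vs the South site: 23–13 for the Downtown lot.
the Downtown lot vs the West site: 30–6 for the Downtown lot.
the Downtown lot beats every other option head-to-head.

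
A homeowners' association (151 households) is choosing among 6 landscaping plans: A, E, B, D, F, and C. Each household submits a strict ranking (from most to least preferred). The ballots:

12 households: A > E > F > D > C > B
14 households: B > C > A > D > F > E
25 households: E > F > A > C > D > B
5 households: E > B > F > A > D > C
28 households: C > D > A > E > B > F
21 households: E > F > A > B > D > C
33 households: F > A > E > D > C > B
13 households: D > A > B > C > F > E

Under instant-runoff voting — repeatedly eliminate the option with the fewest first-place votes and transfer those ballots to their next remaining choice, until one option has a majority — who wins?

Round 1: A 12, E 51, B 14, D 13, F 33, C 28. Eliminate A.
Round 2: E 63, B 14, D 13, F 33, C 28. Eliminate D.
Round 3: E 63, B 27, F 33, C 28. Eliminate B.
Round 4: E 63, F 33, C 55. Eliminate F.
Round 5: E 96, C 55. E has a majority.

E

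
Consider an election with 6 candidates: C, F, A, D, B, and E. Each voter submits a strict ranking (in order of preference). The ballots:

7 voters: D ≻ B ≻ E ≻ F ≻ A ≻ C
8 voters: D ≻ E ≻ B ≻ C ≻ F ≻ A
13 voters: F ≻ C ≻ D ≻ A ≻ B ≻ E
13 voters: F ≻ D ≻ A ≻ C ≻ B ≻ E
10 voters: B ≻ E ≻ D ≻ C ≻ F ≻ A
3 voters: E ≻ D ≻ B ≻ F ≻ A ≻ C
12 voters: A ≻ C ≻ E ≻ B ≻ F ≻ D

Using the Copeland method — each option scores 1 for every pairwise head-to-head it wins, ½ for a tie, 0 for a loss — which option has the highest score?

D

C: beats B and E; loses to F, A, and D → score 2.
F: beats C, A, and D; loses to B and E → score 3.
A: beats C, B, and E; loses to F and D → score 3.
D: beats C, A, B, and E; loses to F → score 4.
B: beats F and E; loses to C, A, and D → score 2.
E: beats F; loses to C, A, D, and B → score 1.
D has the best pairwise record.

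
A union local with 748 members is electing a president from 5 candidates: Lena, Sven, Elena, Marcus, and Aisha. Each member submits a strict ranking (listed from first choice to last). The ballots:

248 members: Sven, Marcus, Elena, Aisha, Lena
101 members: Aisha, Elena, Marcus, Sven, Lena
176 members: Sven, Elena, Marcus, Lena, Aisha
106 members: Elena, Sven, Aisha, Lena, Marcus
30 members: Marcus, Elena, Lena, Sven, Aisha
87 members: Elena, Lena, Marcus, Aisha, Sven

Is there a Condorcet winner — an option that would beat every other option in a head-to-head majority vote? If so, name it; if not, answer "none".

Sven

Sven vs Lena: 631–117 for Sven.
Sven vs Elena: 424–324 for Sven.
Sven vs Marcus: 530–218 for Sven.
Sven vs Aisha: 560–188 for Sven.
Sven beats every other option head-to-head.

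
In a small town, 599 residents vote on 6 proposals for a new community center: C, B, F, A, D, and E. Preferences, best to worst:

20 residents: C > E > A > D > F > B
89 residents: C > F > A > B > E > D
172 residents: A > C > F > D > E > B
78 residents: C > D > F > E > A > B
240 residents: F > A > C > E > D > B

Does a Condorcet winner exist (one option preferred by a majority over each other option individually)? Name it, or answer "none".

none

Checking pairwise contests:
A beats C 412–187.
C beats B 599–0.
C beats F 359–240.
F beats A 407–192.
C beats D 599–0.
C beats E 599–0.
Every option loses at least one head-to-head, so there is no Condorcet winner.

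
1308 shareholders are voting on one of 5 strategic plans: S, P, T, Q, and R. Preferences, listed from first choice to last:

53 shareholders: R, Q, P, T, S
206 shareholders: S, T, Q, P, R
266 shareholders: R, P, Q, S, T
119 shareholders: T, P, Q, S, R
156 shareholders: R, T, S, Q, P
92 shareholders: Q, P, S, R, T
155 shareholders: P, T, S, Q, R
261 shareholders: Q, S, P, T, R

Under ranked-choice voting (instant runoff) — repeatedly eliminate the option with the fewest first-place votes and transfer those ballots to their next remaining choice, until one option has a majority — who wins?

Round 1: S 206, P 155, T 119, Q 353, R 475. Eliminate T.
Round 2: S 206, P 274, Q 353, R 475. Eliminate S.
Round 3: P 274, Q 559, R 475. Eliminate P.
Round 4: Q 833, R 475. Q has a majority.

Q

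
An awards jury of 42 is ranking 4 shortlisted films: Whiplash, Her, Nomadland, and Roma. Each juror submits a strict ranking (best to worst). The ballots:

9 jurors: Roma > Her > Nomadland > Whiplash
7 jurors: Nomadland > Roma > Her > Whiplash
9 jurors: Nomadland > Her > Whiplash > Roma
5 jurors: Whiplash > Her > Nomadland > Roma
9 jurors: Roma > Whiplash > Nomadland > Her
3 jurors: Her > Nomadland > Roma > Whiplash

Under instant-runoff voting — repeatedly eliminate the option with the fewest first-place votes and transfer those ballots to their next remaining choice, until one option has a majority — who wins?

Round 1: Whiplash 5, Her 3, Nomadland 16, Roma 18. Eliminate Her.
Round 2: Whiplash 5, Nomadland 19, Roma 18. Eliminate Whiplash.
Round 3: Nomadland 24, Roma 18. Nomadland has a majority.

Nomadland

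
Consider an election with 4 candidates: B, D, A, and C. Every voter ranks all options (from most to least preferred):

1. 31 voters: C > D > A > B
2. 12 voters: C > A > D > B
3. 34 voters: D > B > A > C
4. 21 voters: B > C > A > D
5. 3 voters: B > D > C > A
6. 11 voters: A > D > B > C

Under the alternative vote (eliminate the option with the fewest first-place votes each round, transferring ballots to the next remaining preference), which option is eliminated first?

Round 1: B 24, D 34, A 11, C 43. Eliminate A.

A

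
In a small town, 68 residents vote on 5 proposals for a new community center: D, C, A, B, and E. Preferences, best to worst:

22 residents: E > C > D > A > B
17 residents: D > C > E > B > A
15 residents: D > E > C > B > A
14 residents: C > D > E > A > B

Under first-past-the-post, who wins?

D

First-place votes: D 32, C 14, A 0, B 0, E 22.
D has the most first-place votes.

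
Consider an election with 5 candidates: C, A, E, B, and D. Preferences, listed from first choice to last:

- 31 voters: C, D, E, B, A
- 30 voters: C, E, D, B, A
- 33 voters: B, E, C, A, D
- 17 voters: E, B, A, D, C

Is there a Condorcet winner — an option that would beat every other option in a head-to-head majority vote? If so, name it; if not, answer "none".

C

C vs A: 94–17 for C.
C vs E: 61–50 for C.
C vs B: 61–50 for C.
C vs D: 94–17 for C.
C beats every other option head-to-head.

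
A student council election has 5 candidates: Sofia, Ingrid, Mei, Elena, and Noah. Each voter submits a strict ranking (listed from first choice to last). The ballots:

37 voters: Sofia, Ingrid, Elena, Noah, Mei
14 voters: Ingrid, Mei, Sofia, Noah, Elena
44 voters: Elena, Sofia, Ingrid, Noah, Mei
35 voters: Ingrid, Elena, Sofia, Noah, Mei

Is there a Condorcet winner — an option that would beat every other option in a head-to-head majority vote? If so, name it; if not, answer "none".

Checking pairwise contests:
Elena beats Sofia 79–51.
Sofia beats Ingrid 81–49.
Sofia beats Mei 116–14.
Ingrid beats Elena 86–44.
Sofia beats Noah 130–0.
Every option loses at least one head-to-head, so there is no Condorcet winner.

none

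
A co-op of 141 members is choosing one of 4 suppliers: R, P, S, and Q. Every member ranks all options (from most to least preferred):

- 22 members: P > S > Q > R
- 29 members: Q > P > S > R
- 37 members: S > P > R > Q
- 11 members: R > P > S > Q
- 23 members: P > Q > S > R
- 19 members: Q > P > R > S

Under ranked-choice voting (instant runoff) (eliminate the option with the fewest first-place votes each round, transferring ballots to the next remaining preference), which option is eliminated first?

Round 1: R 11, P 45, S 37, Q 48. Eliminate R.

R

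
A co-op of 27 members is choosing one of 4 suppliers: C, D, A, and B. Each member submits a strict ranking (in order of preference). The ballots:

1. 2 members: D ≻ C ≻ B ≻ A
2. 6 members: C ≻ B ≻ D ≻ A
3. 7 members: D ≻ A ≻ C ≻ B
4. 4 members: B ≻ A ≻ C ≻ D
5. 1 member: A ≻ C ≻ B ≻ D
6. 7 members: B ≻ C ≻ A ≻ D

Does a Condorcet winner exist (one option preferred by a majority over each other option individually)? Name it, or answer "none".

C vs D: 18–9 for C.
C vs A: 15–12 for C.
C vs B: 16–11 for C.
C beats every other option head-to-head.

C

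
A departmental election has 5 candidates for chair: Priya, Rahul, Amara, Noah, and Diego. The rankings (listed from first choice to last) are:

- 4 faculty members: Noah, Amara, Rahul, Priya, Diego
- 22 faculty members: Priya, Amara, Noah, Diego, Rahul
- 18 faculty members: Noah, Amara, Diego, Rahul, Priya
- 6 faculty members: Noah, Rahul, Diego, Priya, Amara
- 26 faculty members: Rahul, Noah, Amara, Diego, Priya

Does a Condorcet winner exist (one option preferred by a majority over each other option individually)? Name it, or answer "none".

Noah

Noah vs Priya: 54–22 for Noah.
Noah vs Rahul: 50–26 for Noah.
Noah vs Amara: 54–22 for Noah.
Noah vs Diego: 76–0 for Noah.
Noah beats every other option head-to-head.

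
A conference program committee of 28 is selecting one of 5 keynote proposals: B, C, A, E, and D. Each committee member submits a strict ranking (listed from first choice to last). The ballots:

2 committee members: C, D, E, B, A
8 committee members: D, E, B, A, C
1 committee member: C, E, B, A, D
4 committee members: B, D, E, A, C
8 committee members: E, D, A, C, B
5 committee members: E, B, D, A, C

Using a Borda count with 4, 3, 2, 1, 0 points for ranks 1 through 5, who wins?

E

B: 2·1 + 8·2 + 1·2 + 4·4 + 8·0 + 5·3 = 51
C: 2·4 + 8·0 + 1·4 + 4·0 + 8·1 + 5·0 = 20
A: 2·0 + 8·1 + 1·1 + 4·1 + 8·2 + 5·1 = 34
E: 2·2 + 8·3 + 1·3 + 4·2 + 8·4 + 5·4 = 91
D: 2·3 + 8·4 + 1·0 + 4·3 + 8·3 + 5·2 = 84
E has the highest Borda score (91).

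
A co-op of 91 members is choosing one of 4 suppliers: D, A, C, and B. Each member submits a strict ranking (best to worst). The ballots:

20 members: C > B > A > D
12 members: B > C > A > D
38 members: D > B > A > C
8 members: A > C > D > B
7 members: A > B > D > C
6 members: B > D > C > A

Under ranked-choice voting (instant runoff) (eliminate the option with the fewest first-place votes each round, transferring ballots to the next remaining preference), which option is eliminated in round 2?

B

Round 1: D 38, A 15, C 20, B 18. Eliminate A.
Round 2: D 38, C 28, B 25. Eliminate B.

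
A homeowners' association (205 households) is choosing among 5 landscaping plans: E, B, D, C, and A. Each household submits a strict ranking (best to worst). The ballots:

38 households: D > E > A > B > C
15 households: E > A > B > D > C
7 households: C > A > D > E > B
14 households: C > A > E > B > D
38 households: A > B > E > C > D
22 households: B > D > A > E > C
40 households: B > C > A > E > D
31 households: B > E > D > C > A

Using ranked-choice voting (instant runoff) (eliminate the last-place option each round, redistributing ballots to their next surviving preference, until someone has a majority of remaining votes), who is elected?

A

Round 1: E 15, B 93, D 38, C 21, A 38. Eliminate E.
Round 2: B 93, D 38, C 21, A 53. Eliminate C.
Round 3: B 93, D 38, A 74. Eliminate D.
Round 4: B 93, A 112. A has a majority.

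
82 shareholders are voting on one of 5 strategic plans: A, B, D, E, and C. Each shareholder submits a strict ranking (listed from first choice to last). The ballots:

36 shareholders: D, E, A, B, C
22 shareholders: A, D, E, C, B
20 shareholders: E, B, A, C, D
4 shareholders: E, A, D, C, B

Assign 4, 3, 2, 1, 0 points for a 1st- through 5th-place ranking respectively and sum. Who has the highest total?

E

A: 36·2 + 22·4 + 20·2 + 4·3 = 212
B: 36·1 + 22·0 + 20·3 + 4·0 = 96
D: 36·4 + 22·3 + 20·0 + 4·2 = 218
E: 36·3 + 22·2 + 20·4 + 4·4 = 248
C: 36·0 + 22·1 + 20·1 + 4·1 = 46
E has the highest Borda score (248).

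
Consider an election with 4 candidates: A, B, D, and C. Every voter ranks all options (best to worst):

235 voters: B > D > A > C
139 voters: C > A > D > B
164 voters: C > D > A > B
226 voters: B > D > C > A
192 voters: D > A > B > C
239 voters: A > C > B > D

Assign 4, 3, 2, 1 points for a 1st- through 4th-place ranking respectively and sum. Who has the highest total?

D

A: 235·2 + 139·3 + 164·2 + 226·1 + 192·3 + 239·4 = 2973
B: 235·4 + 139·1 + 164·1 + 226·4 + 192·2 + 239·2 = 3009
D: 235·3 + 139·2 + 164·3 + 226·3 + 192·4 + 239·1 = 3160
C: 235·1 + 139·4 + 164·4 + 226·2 + 192·1 + 239·3 = 2808
D has the highest Borda score (3160).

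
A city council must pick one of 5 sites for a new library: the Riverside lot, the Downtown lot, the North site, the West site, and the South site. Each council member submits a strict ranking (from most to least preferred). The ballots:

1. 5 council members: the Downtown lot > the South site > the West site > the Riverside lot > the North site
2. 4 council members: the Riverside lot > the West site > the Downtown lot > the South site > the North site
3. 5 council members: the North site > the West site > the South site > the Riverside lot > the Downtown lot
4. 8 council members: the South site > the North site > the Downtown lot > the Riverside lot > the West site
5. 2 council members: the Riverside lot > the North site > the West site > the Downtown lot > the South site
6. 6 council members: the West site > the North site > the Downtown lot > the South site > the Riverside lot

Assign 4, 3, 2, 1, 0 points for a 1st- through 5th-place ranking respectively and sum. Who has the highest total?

the North site

the Riverside lot: 5·1 + 4·4 + 5·1 + 8·1 + 2·4 + 6·0 = 42
the Downtown lot: 5·4 + 4·2 + 5·0 + 8·2 + 2·1 + 6·2 = 58
the North site: 5·0 + 4·0 + 5·4 + 8·3 + 2·3 + 6·3 = 68
the West site: 5·2 + 4·3 + 5·3 + 8·0 + 2·2 + 6·4 = 65
the South site: 5·3 + 4·1 + 5·2 + 8·4 + 2·0 + 6·1 = 67
the North site has the highest Borda score (68).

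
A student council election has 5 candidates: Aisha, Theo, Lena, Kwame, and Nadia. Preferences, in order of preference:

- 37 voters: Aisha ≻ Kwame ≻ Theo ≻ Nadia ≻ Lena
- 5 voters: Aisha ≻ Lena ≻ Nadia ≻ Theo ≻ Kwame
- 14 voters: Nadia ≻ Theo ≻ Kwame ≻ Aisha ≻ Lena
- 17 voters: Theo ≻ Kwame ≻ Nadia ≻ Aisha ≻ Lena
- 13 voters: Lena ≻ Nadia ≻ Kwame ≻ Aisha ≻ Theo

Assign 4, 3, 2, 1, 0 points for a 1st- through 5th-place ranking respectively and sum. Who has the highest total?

Kwame

Aisha: 37·4 + 5·4 + 14·1 + 17·1 + 13·1 = 212
Theo: 37·2 + 5·1 + 14·3 + 17·4 + 13·0 = 189
Lena: 37·0 + 5·3 + 14·0 + 17·0 + 13·4 = 67
Kwame: 37·3 + 5·0 + 14·2 + 17·3 + 13·2 = 216
Nadia: 37·1 + 5·2 + 14·4 + 17·2 + 13·3 = 176
Kwame has the highest Borda score (216).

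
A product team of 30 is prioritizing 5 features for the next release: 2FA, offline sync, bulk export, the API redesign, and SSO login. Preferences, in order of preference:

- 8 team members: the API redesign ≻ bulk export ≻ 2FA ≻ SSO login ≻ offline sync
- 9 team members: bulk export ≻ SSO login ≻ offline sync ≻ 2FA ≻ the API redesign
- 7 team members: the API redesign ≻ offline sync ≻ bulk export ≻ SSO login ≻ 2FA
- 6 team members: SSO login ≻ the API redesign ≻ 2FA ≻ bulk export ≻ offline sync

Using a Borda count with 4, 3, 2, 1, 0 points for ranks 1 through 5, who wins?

2FA: 8·2 + 9·1 + 7·0 + 6·2 = 37
offline sync: 8·0 + 9·2 + 7·3 + 6·0 = 39
bulk export: 8·3 + 9·4 + 7·2 + 6·1 = 80
the API redesign: 8·4 + 9·0 + 7·4 + 6·3 = 78
SSO login: 8·1 + 9·3 + 7·1 + 6·4 = 66
bulk export has the highest Borda score (80).

bulk export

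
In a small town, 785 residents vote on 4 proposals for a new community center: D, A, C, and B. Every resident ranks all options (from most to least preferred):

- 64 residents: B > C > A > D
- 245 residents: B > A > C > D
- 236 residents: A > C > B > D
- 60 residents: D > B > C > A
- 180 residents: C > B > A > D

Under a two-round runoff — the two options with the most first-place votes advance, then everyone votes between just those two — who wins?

Round 1 first-place votes: D 60, A 236, C 180, B 309.
B and A advance.
Runoff: B is preferred to A by 549 voters; A by 236.
B wins the runoff.

B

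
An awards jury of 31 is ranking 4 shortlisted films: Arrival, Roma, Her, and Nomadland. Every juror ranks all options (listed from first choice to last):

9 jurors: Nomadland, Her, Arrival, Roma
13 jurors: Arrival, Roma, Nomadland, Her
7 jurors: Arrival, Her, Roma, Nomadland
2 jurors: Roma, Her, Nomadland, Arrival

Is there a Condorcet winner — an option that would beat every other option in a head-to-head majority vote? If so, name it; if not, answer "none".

Arrival vs Roma: 29–2 for Arrival.
Arrival vs Her: 20–11 for Arrival.
Arrival vs Nomadland: 20–11 for Arrival.
Arrival beats every other option head-to-head.

Arrival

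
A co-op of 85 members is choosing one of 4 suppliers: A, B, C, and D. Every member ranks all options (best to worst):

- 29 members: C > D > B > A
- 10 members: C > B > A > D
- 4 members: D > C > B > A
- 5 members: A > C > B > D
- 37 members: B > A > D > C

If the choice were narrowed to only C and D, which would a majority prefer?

Voters preferring C to D: 44; preferring D to C: 41.
C wins the head-to-head.

C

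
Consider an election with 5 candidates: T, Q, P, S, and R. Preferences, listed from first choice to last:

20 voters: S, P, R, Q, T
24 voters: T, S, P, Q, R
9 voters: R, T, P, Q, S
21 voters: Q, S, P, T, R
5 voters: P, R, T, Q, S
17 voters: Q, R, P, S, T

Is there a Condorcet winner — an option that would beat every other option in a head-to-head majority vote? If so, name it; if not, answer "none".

none

Checking pairwise contests:
Q beats T 58–38.
P beats Q 58–38.
S beats P 65–31.
Q beats S 52–44.
Q beats R 62–34.
Every option loses at least one head-to-head, so there is no Condorcet winner.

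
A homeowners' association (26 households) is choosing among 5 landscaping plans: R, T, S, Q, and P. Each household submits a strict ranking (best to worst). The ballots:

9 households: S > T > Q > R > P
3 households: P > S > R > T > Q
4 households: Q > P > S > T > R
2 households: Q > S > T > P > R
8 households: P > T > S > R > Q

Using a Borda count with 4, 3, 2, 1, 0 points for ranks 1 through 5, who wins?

R: 9·1 + 3·2 + 4·0 + 2·0 + 8·1 = 23
T: 9·3 + 3·1 + 4·1 + 2·2 + 8·3 = 62
S: 9·4 + 3·3 + 4·2 + 2·3 + 8·2 = 75
Q: 9·2 + 3·0 + 4·4 + 2·4 + 8·0 = 42
P: 9·0 + 3·4 + 4·3 + 2·1 + 8·4 = 58
S has the highest Borda score (75).

S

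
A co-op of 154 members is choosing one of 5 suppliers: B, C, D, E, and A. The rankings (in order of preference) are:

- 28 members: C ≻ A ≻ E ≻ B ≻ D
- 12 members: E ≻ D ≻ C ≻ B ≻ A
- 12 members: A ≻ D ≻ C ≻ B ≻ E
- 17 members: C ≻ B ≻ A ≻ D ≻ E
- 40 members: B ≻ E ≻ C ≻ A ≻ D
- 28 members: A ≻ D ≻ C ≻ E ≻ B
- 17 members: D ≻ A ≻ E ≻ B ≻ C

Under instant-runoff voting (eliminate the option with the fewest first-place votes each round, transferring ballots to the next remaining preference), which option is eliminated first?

E

Round 1: B 40, C 45, D 17, E 12, A 40. Eliminate E.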